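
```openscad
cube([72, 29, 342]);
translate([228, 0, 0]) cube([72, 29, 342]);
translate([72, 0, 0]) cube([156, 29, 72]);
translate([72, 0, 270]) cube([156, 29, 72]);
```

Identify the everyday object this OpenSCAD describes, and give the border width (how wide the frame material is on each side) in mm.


A picture frame. The border width is 72 mm.

Four thin pieces enclosing a rectangular opening — a picture frame. The two full-height stiles are 342 mm tall; the top rail sits at z = 270 and is 72 mm tall, so the border above the opening is 342 − 270 = 72 mm, matching the stile x-width.


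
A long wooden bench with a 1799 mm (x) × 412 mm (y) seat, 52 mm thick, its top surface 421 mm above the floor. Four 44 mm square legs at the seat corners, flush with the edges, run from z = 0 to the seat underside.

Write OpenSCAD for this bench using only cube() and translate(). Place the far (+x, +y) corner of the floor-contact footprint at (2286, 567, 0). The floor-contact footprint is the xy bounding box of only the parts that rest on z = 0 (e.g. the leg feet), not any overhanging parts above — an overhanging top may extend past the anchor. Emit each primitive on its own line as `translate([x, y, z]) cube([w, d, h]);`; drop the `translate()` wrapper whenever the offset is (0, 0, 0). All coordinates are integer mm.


// leg_h = 421 − 52 = 369
translate([487, 155, 369]) cube([1799, 412, 52]);
translate([487, 155, 0]) cube([44, 44, 369]);
translate([487, 523, 0]) cube([44, 44, 369]);
translate([2242, 155, 0]) cube([44, 44, 369]);
translate([2242, 523, 0]) cube([44, 44, 369]);


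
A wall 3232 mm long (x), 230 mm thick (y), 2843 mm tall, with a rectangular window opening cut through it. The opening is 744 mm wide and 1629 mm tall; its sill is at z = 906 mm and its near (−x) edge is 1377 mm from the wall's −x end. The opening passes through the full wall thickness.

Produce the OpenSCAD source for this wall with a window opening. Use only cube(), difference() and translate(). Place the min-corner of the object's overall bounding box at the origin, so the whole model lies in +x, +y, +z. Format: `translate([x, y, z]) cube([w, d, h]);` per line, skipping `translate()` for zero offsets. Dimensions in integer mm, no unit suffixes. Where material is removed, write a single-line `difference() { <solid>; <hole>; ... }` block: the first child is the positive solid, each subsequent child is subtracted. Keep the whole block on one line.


difference() { cube([3232, 230, 2843]); translate([1377, 0, 906]) cube([744, 230, 1629]); }


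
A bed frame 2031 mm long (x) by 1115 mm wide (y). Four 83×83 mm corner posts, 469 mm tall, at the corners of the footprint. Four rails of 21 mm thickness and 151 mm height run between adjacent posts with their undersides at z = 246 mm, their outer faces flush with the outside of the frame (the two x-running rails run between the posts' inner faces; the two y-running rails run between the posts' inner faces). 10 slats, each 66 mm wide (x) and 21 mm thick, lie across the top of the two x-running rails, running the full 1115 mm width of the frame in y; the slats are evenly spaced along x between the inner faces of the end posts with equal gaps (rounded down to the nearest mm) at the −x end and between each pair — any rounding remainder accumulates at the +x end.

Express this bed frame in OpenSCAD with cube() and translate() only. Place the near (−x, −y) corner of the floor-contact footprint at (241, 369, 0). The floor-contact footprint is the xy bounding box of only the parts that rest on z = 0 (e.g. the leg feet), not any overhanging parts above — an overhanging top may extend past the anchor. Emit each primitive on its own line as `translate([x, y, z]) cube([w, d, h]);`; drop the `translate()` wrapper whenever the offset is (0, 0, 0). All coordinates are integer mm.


translate([241, 369, 0]) cube([83, 83, 469]);
translate([241, 1401, 0]) cube([83, 83, 469]);
translate([2189, 369, 0]) cube([83, 83, 469]);
translate([2189, 1401, 0]) cube([83, 83, 469]);
translate([324, 369, 246]) cube([1865, 21, 151]);
translate([324, 1463, 246]) cube([1865, 21, 151]);
translate([241, 452, 246]) cube([21, 949, 151]);
translate([2251, 452, 246]) cube([21, 949, 151]);
translate([433, 369, 397]) cube([66, 1115, 21]);
translate([608, 369, 397]) cube([66, 1115, 21]);
translate([783, 369, 397]) cube([66, 1115, 21]);
translate([958, 369, 397]) cube([66, 1115, 21]);
translate([1133, 369, 397]) cube([66, 1115, 21]);
translate([1308, 369, 397]) cube([66, 1115, 21]);
translate([1483, 369, 397]) cube([66, 1115, 21]);
translate([1658, 369, 397]) cube([66, 1115, 21]);
translate([1833, 369, 397]) cube([66, 1115, 21]);
translate([2008, 369, 397]) cube([66, 1115, 21]);


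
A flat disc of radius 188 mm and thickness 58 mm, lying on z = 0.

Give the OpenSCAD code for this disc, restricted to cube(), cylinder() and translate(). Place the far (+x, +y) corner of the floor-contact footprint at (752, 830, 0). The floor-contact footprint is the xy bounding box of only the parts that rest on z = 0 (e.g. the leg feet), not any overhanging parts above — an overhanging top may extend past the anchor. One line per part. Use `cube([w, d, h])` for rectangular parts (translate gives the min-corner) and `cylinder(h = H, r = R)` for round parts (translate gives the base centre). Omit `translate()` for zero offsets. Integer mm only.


translate([564, 642, 0]) cylinder(h = 58, r = 188);


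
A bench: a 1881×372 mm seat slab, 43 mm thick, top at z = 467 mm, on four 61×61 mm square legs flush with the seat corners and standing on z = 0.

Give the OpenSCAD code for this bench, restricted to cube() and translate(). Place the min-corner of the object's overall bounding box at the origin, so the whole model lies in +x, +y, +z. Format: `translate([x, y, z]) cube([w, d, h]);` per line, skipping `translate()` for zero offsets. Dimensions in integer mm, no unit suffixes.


translate([0, 0, 424]) cube([1881, 372, 43]);
cube([61, 61, 424]);
translate([0, 311, 0]) cube([61, 61, 424]);
translate([1820, 0, 0]) cube([61, 61, 424]);
translate([1820, 311, 0]) cube([61, 61, 424]);


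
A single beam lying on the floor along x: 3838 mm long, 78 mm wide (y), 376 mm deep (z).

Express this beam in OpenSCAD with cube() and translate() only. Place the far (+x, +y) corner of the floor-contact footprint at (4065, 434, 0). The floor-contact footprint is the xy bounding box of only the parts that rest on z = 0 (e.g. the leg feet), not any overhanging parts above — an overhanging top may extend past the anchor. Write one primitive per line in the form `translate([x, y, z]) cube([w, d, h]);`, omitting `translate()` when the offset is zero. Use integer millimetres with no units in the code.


translate([227, 356, 0]) cube([3838, 78, 376]);


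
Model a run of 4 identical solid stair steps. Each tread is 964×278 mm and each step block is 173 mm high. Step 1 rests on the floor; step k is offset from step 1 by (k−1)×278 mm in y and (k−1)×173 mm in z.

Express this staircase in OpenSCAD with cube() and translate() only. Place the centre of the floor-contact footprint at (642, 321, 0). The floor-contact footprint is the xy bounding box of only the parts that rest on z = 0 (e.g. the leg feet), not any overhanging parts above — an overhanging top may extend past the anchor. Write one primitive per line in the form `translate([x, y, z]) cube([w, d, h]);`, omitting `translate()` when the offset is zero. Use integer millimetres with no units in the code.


translate([160, 182, 0]) cube([964, 278, 173]);
translate([160, 460, 173]) cube([964, 278, 173]);
translate([160, 738, 346]) cube([964, 278, 173]);
translate([160, 1016, 519]) cube([964, 278, 173]);


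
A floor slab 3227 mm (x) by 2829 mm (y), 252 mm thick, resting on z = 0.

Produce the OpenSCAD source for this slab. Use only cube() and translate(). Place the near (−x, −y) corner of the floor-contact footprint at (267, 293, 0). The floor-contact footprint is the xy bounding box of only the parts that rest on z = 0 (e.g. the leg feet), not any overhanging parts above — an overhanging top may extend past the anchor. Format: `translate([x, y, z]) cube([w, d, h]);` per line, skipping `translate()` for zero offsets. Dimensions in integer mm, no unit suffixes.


translate([267, 293, 0]) cube([3227, 2829, 252]);


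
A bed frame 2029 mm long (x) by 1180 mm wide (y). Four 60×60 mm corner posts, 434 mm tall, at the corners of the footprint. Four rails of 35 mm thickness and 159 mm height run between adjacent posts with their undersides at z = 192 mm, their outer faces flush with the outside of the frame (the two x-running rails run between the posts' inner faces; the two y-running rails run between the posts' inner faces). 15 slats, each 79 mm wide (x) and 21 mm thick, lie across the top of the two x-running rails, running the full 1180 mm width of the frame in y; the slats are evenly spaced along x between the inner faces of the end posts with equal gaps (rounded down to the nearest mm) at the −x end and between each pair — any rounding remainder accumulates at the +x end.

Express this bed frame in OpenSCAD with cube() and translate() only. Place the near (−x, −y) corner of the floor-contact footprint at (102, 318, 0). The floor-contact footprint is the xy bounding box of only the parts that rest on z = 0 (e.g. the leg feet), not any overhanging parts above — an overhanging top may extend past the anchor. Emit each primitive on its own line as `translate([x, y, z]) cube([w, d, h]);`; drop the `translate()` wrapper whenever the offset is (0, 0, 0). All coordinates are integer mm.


translate([102, 318, 0]) cube([60, 60, 434]);
translate([102, 1438, 0]) cube([60, 60, 434]);
translate([2071, 318, 0]) cube([60, 60, 434]);
translate([2071, 1438, 0]) cube([60, 60, 434]);
translate([162, 318, 192]) cube([1909, 35, 159]);
translate([162, 1463, 192]) cube([1909, 35, 159]);
translate([102, 378, 192]) cube([35, 1060, 159]);
translate([2096, 378, 192]) cube([35, 1060, 159]);
translate([207, 318, 351]) cube([79, 1180, 21]);
translate([331, 318, 351]) cube([79, 1180, 21]);
translate([455, 318, 351]) cube([79, 1180, 21]);
translate([579, 318, 351]) cube([79, 1180, 21]);
translate([703, 318, 351]) cube([79, 1180, 21]);
translate([827, 318, 351]) cube([79, 1180, 21]);
translate([951, 318, 351]) cube([79, 1180, 21]);
translate([1075, 318, 351]) cube([79, 1180, 21]);
translate([1199, 318, 351]) cube([79, 1180, 21]);
translate([1323, 318, 351]) cube([79, 1180, 21]);
translate([1447, 318, 351]) cube([79, 1180, 21]);
translate([1571, 318, 351]) cube([79, 1180, 21]);
translate([1695, 318, 351]) cube([79, 1180, 21]);
translate([1819, 318, 351]) cube([79, 1180, 21]);
translate([1943, 318, 351]) cube([79, 1180, 21]);


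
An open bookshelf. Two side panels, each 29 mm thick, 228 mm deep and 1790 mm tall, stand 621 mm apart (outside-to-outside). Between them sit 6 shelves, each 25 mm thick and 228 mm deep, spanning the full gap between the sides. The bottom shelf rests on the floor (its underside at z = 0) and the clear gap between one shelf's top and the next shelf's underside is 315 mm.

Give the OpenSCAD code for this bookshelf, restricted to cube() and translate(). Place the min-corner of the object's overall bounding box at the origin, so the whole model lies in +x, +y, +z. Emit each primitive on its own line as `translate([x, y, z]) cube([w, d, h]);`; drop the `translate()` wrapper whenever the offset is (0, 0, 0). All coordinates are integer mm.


cube([29, 228, 1790]);
translate([592, 0, 0]) cube([29, 228, 1790]);
translate([29, 0, 0]) cube([563, 228, 25]);
translate([29, 0, 340]) cube([563, 228, 25]);
translate([29, 0, 680]) cube([563, 228, 25]);
translate([29, 0, 1020]) cube([563, 228, 25]);
translate([29, 0, 1360]) cube([563, 228, 25]);
translate([29, 0, 1700]) cube([563, 228, 25]);


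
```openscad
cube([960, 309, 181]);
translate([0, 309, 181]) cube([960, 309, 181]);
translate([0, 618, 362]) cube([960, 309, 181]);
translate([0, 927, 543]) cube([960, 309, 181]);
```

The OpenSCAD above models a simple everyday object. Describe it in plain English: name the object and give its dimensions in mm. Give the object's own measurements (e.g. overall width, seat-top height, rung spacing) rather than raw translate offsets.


A straight staircase of 4 solid steps. Each step is 960 mm wide (x), 309 mm deep (y, the going) and 181 mm tall (the rise). The first step rests on the floor; each subsequent step sits one going further in +y and one rise higher in +z, directly behind and above the previous step with no overlap.


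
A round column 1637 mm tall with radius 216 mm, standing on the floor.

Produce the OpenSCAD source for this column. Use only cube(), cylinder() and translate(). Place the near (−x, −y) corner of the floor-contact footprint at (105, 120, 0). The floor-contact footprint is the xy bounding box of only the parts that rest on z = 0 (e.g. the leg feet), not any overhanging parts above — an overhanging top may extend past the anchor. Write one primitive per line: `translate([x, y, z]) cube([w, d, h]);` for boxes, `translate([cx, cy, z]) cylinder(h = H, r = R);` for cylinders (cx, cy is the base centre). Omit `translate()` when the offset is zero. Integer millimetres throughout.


translate([321, 336, 0]) cylinder(h = 1637, r = 216);


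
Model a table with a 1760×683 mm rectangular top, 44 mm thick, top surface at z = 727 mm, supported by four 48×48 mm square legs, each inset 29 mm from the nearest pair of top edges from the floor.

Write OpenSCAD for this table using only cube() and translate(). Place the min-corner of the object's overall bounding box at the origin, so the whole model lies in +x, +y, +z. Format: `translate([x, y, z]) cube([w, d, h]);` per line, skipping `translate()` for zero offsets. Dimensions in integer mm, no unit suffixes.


translate([0, 0, 683]) cube([1760, 683, 44]);
translate([29, 29, 0]) cube([48, 48, 683]);
translate([1683, 29, 0]) cube([48, 48, 683]);
translate([29, 606, 0]) cube([48, 48, 683]);
translate([1683, 606, 0]) cube([48, 48, 683]);


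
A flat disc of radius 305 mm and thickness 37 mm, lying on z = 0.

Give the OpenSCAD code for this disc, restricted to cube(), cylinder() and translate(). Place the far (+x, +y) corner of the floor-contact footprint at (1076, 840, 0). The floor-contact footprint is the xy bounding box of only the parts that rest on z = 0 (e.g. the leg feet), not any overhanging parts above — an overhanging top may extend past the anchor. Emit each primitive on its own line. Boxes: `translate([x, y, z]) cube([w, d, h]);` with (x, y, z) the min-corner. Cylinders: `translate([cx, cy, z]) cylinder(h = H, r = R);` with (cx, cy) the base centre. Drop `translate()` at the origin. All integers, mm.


translate([771, 535, 0]) cylinder(h = 37, r = 305);


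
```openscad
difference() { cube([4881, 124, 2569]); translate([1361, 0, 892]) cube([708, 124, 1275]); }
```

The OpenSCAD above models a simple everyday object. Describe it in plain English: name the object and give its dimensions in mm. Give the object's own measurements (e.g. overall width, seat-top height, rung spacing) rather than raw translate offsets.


A wall 4881 mm long (x), 124 mm thick (y), 2569 mm tall, with a rectangular window opening cut through it. The opening is 708 mm wide and 1275 mm tall; its sill is at z = 892 mm and its near (−x) edge is 1361 mm from the wall's −x end. The opening passes through the full wall thickness.


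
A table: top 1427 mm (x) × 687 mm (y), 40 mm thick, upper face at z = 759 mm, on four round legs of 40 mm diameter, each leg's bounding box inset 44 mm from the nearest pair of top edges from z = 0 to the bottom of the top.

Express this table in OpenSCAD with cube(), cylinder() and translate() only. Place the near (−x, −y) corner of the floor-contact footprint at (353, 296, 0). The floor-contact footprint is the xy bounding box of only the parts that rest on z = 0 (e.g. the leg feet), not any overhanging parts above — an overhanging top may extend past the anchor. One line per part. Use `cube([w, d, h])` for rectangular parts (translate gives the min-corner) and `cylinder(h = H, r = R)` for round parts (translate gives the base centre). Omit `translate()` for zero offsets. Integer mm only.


translate([309, 252, 719]) cube([1427, 687, 40]);
translate([373, 316, 0]) cylinder(h = 719, r = 20);
translate([1672, 316, 0]) cylinder(h = 719, r = 20);
translate([373, 875, 0]) cylinder(h = 719, r = 20);
translate([1672, 875, 0]) cylinder(h = 719, r = 20);


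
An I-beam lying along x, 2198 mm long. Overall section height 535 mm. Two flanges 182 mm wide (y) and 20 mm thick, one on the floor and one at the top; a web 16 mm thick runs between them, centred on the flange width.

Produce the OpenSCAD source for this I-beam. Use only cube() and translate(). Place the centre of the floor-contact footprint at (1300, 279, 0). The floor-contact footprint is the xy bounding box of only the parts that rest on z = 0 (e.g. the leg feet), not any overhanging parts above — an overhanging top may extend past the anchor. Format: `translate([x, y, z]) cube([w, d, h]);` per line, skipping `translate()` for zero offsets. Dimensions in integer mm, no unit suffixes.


translate([201, 188, 0]) cube([2198, 182, 20]);
translate([201, 271, 20]) cube([2198, 16, 495]);
translate([201, 188, 515]) cube([2198, 182, 20]);


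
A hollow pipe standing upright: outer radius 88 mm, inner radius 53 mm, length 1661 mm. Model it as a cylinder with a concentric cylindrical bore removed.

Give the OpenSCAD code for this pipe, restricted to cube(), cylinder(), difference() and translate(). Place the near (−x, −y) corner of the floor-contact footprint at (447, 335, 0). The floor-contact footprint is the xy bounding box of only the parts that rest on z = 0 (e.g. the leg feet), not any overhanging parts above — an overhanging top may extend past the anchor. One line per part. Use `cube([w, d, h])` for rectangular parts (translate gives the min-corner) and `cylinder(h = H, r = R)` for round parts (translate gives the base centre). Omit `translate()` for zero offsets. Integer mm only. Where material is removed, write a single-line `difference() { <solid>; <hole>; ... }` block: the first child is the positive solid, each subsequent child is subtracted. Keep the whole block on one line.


difference() { translate([535, 423, 0]) cylinder(h = 1661, r = 88); translate([535, 423, 0]) cylinder(h = 1661, r = 53); }


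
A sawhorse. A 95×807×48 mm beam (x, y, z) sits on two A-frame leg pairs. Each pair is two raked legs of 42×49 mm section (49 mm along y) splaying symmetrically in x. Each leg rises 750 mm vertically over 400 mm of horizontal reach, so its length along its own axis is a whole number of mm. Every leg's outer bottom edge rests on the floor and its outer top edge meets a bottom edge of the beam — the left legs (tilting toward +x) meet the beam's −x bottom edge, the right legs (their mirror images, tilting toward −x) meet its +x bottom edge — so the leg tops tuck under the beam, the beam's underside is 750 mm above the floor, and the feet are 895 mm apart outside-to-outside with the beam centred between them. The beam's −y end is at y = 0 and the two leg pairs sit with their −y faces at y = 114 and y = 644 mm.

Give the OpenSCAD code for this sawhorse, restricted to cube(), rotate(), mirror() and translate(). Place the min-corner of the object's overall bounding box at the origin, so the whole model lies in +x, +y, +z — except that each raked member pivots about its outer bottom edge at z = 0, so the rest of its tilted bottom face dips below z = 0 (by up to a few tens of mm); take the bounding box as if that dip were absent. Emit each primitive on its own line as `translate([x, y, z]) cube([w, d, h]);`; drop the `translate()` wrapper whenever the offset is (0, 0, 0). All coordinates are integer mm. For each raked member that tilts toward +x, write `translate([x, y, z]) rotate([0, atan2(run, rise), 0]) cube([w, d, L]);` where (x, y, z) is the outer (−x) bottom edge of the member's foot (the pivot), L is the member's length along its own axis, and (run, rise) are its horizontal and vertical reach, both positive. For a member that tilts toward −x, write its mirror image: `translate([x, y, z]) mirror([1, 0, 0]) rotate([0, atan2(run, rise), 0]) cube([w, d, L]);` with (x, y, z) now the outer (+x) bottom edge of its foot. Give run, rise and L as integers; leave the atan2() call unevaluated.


// leg length = √(400² + 750²) = 850
// right-leg outer foot x = 2·400 + 95 = 895
// beam min-corner = (400, 0, 750)
translate([400, 0, 750]) cube([95, 807, 48]);
translate([0, 114, 0]) rotate([0, atan2(400, 750), 0]) cube([42, 49, 850]);
translate([895, 114, 0]) mirror([1, 0, 0]) rotate([0, atan2(400, 750), 0]) cube([42, 49, 850]);
translate([0, 644, 0]) rotate([0, atan2(400, 750), 0]) cube([42, 49, 850]);
translate([895, 644, 0]) mirror([1, 0, 0]) rotate([0, atan2(400, 750), 0]) cube([42, 49, 850]);


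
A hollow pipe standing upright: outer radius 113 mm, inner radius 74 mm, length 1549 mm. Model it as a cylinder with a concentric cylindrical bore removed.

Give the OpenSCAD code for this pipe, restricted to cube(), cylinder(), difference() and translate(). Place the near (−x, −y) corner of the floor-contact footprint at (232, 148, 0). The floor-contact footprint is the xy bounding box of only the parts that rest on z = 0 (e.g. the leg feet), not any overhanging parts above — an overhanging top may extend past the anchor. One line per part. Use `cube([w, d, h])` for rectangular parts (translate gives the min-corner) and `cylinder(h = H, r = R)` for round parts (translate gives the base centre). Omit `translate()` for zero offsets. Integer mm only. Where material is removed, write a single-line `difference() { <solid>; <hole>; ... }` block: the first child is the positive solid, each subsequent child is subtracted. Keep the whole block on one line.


difference() { translate([345, 261, 0]) cylinder(h = 1549, r = 113); translate([345, 261, 0]) cylinder(h = 1549, r = 74); }


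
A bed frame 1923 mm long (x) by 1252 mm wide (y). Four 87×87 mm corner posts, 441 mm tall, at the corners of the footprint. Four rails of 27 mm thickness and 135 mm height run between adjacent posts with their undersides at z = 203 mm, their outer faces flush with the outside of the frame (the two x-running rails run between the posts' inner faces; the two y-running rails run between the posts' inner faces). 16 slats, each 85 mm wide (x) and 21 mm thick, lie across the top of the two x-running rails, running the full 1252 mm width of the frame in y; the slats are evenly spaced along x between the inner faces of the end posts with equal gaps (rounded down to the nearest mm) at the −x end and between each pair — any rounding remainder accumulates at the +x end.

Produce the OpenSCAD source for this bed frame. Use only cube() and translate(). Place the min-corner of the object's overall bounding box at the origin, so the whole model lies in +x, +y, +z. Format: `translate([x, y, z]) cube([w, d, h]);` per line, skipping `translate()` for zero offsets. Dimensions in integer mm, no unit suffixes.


cube([87, 87, 441]);
translate([0, 1165, 0]) cube([87, 87, 441]);
translate([1836, 0, 0]) cube([87, 87, 441]);
translate([1836, 1165, 0]) cube([87, 87, 441]);
translate([87, 0, 203]) cube([1749, 27, 135]);
translate([87, 1225, 203]) cube([1749, 27, 135]);
translate([0, 87, 203]) cube([27, 1078, 135]);
translate([1896, 87, 203]) cube([27, 1078, 135]);
translate([109, 0, 338]) cube([85, 1252, 21]);
translate([216, 0, 338]) cube([85, 1252, 21]);
translate([323, 0, 338]) cube([85, 1252, 21]);
translate([430, 0, 338]) cube([85, 1252, 21]);
translate([537, 0, 338]) cube([85, 1252, 21]);
translate([644, 0, 338]) cube([85, 1252, 21]);
translate([751, 0, 338]) cube([85, 1252, 21]);
translate([858, 0, 338]) cube([85, 1252, 21]);
translate([965, 0, 338]) cube([85, 1252, 21]);
translate([1072, 0, 338]) cube([85, 1252, 21]);
translate([1179, 0, 338]) cube([85, 1252, 21]);
translate([1286, 0, 338]) cube([85, 1252, 21]);
translate([1393, 0, 338]) cube([85, 1252, 21]);
translate([1500, 0, 338]) cube([85, 1252, 21]);
translate([1607, 0, 338]) cube([85, 1252, 21]);
translate([1714, 0, 338]) cube([85, 1252, 21]);


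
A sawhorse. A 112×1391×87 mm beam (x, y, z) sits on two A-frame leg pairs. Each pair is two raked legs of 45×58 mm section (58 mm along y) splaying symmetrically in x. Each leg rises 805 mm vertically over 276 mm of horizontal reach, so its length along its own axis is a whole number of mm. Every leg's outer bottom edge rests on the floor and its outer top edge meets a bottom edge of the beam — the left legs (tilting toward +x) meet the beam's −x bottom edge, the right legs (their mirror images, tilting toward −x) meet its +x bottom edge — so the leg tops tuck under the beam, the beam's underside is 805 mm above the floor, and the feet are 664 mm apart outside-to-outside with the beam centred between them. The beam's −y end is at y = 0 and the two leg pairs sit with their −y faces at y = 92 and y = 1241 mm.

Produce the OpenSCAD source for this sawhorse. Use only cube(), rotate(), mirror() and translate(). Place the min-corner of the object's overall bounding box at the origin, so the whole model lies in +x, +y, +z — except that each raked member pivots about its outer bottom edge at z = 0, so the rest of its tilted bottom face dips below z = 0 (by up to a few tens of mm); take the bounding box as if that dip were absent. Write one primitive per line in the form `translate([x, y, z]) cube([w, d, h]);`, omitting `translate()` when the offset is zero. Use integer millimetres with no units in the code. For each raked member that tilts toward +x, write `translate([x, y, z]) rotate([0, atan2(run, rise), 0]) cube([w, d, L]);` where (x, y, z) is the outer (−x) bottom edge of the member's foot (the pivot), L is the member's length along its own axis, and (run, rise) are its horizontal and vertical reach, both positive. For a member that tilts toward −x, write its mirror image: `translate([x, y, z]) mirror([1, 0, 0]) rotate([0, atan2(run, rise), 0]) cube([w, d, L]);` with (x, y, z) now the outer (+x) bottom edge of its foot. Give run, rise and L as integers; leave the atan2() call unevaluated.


translate([276, 0, 805]) cube([112, 1391, 87]);
translate([0, 92, 0]) rotate([0, atan2(276, 805), 0]) cube([45, 58, 851]);
translate([664, 92, 0]) mirror([1, 0, 0]) rotate([0, atan2(276, 805), 0]) cube([45, 58, 851]);
translate([0, 1241, 0]) rotate([0, atan2(276, 805), 0]) cube([45, 58, 851]);
translate([664, 1241, 0]) mirror([1, 0, 0]) rotate([0, atan2(276, 805), 0]) cube([45, 58, 851]);


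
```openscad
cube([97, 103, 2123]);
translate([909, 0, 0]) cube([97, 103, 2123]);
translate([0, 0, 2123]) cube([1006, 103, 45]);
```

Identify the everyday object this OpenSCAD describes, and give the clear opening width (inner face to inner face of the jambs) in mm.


A door frame. The clear opening width is 812 mm.

Two 2123 mm tall posts with a header on top — a door frame. The left jamb is 97 mm wide at x = 0; the right jamb starts at x = 909. The clear opening is 909 − 97 = 812 mm.


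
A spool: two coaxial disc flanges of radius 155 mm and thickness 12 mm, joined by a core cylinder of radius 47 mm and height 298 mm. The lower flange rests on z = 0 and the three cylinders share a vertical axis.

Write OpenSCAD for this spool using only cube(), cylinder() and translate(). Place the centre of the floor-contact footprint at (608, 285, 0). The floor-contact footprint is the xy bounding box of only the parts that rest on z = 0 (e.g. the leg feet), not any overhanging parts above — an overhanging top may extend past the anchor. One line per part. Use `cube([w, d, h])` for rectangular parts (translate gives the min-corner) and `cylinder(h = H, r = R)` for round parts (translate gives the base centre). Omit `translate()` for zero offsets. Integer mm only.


translate([608, 285, 0]) cylinder(h = 12, r = 155);
translate([608, 285, 12]) cylinder(h = 298, r = 47);
translate([608, 285, 310]) cylinder(h = 12, r = 155);


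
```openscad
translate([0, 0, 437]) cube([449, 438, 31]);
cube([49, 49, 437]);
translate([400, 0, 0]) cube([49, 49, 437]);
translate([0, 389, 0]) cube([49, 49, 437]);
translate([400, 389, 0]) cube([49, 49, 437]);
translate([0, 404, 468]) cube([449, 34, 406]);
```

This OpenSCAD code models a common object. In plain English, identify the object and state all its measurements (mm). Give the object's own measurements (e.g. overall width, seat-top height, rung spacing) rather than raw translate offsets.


A chair. The seat is a 449×438×31 mm slab with its top at z = 468 mm, on four 49×49 mm corner legs (flush with the seat edges, standing on z = 0). A flat backrest 34 mm thick, 406 mm tall, spans the full seat width and rises from the seat top along its +y edge, rear face flush with the rear of the seat.


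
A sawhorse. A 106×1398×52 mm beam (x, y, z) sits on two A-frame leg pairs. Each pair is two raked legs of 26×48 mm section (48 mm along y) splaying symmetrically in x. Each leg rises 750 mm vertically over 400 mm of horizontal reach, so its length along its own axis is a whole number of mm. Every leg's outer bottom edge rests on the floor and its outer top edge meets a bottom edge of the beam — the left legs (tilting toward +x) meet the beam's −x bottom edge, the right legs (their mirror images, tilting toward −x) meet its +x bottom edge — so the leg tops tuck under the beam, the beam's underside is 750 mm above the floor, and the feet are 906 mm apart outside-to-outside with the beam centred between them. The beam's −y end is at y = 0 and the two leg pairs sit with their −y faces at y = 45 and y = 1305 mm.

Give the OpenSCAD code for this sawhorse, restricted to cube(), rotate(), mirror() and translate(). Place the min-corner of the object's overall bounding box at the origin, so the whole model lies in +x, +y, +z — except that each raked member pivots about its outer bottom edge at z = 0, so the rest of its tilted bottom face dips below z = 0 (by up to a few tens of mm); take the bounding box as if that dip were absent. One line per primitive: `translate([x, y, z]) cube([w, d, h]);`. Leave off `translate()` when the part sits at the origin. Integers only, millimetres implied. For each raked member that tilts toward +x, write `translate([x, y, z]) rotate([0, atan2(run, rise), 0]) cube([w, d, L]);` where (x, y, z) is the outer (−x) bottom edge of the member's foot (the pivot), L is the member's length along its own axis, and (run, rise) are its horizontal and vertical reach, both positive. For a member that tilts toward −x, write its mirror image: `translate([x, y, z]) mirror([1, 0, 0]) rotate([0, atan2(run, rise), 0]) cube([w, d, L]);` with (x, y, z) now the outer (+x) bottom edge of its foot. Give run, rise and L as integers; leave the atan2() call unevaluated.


// leg length = √(400² + 750²) = 850
// right-leg outer foot x = 2·400 + 106 = 906
// beam min-corner = (400, 0, 750)
translate([400, 0, 750]) cube([106, 1398, 52]);
translate([0, 45, 0]) rotate([0, atan2(400, 750), 0]) cube([26, 48, 850]);
translate([906, 45, 0]) mirror([1, 0, 0]) rotate([0, atan2(400, 750), 0]) cube([26, 48, 850]);
translate([0, 1305, 0]) rotate([0, atan2(400, 750), 0]) cube([26, 48, 850]);
translate([906, 1305, 0]) mirror([1, 0, 0]) rotate([0, atan2(400, 750), 0]) cube([26, 48, 850]);


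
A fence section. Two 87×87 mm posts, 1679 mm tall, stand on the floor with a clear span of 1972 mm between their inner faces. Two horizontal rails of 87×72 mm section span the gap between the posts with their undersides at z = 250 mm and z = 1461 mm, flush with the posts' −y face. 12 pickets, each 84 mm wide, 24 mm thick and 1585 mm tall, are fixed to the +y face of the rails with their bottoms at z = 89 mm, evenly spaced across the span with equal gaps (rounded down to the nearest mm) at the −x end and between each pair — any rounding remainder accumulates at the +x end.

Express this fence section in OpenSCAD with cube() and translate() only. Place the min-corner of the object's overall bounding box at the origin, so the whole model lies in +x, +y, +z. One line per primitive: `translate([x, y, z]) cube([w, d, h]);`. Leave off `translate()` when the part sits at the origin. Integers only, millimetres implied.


cube([87, 87, 1679]);
translate([2059, 0, 0]) cube([87, 87, 1679]);
translate([87, 0, 250]) cube([1972, 87, 72]);
translate([87, 0, 1461]) cube([1972, 87, 72]);
translate([161, 87, 89]) cube([84, 24, 1585]);
translate([319, 87, 89]) cube([84, 24, 1585]);
translate([477, 87, 89]) cube([84, 24, 1585]);
translate([635, 87, 89]) cube([84, 24, 1585]);
translate([793, 87, 89]) cube([84, 24, 1585]);
translate([951, 87, 89]) cube([84, 24, 1585]);
translate([1109, 87, 89]) cube([84, 24, 1585]);
translate([1267, 87, 89]) cube([84, 24, 1585]);
translate([1425, 87, 89]) cube([84, 24, 1585]);
translate([1583, 87, 89]) cube([84, 24, 1585]);
translate([1741, 87, 89]) cube([84, 24, 1585]);
translate([1899, 87, 89]) cube([84, 24, 1585]);


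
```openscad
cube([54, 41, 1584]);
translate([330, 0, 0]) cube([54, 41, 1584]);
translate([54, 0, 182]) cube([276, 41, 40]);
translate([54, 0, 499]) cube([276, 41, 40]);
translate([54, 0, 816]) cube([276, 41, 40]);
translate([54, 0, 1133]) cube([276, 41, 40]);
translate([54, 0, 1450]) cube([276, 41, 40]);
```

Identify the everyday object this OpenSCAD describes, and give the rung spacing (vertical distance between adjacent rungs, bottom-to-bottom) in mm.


A ladder. The rung spacing is 317 mm.

Two tall 54×41 posts with 5 short bars between them — a ladder. Adjacent rungs sit at z = 182 and z = 499, so the spacing is 499 − 182 = 317 mm.


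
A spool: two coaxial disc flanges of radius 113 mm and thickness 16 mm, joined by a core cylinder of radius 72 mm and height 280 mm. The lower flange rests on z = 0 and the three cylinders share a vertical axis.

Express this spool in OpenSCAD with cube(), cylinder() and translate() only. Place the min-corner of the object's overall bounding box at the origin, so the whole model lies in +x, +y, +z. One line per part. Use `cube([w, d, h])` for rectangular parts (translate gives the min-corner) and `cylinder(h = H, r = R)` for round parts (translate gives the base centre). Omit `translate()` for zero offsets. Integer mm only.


translate([113, 113, 0]) cylinder(h = 16, r = 113);
translate([113, 113, 16]) cylinder(h = 280, r = 72);
translate([113, 113, 296]) cylinder(h = 16, r = 113);


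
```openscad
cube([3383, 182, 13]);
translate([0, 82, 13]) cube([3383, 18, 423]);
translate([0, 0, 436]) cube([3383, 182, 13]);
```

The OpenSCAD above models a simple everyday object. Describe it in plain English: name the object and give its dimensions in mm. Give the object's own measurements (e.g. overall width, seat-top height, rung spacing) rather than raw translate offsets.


An I-beam lying along x, 3383 mm long. Overall section height 449 mm. Two flanges 182 mm wide (y) and 13 mm thick, one on the floor and one at the top; a web 18 mm thick runs between them, centred on the flange width.


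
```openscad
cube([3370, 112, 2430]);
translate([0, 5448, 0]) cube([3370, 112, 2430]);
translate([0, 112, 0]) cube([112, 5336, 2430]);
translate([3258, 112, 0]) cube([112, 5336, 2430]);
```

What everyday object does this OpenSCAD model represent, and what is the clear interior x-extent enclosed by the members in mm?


A house (or room) frame. The interior width is 3146 mm.

Four 2430 mm walls enclosing a rectangle with no floor or roof — a room or house frame. Outside width is 3370 mm and wall thickness is 112 mm, so the interior width is 3370 − 2 × 112 = 3146 mm.


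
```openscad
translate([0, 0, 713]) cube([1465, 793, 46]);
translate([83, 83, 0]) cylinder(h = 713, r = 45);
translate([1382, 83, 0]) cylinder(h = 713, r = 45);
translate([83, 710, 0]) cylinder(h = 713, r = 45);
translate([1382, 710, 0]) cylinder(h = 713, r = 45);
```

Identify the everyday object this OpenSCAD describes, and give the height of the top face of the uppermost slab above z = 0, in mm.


A table. The table height is 759 mm.

A 1465×793×46 slab sits at z = 713 on four Ø90 mm round legs — a table. The top surface is at 713 + 46 = 759 mm.


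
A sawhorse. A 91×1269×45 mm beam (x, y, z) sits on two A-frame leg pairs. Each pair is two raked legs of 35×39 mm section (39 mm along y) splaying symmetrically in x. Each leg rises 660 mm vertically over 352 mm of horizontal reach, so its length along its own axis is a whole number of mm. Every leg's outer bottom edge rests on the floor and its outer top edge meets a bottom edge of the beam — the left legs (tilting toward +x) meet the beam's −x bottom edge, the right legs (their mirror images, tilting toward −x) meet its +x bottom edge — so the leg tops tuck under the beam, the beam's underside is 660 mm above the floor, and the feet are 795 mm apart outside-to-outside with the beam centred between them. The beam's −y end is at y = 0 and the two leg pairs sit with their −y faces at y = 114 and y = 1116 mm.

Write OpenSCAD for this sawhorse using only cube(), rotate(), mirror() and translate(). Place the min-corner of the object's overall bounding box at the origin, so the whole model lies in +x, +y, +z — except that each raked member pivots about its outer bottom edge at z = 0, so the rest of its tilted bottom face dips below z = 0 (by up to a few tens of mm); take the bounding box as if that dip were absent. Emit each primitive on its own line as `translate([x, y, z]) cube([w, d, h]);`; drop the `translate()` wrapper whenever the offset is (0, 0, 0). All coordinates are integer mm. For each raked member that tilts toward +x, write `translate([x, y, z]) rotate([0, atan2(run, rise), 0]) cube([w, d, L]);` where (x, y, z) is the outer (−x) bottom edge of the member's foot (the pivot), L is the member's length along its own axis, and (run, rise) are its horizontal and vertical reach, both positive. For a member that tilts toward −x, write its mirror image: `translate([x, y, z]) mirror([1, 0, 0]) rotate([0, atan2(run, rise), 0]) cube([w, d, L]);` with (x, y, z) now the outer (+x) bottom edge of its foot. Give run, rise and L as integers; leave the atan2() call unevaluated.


translate([352, 0, 660]) cube([91, 1269, 45]);
translate([0, 114, 0]) rotate([0, atan2(352, 660), 0]) cube([35, 39, 748]);
translate([795, 114, 0]) mirror([1, 0, 0]) rotate([0, atan2(352, 660), 0]) cube([35, 39, 748]);
translate([0, 1116, 0]) rotate([0, atan2(352, 660), 0]) cube([35, 39, 748]);
translate([795, 1116, 0]) mirror([1, 0, 0]) rotate([0, atan2(352, 660), 0]) cube([35, 39, 748]);


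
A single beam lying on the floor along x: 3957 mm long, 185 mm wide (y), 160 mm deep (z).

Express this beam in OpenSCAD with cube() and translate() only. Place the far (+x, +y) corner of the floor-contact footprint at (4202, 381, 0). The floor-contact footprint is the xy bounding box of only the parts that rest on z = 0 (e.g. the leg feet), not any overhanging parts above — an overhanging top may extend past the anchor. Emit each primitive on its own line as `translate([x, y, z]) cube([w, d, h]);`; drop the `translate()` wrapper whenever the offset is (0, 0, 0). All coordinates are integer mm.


translate([245, 196, 0]) cube([3957, 185, 160]);


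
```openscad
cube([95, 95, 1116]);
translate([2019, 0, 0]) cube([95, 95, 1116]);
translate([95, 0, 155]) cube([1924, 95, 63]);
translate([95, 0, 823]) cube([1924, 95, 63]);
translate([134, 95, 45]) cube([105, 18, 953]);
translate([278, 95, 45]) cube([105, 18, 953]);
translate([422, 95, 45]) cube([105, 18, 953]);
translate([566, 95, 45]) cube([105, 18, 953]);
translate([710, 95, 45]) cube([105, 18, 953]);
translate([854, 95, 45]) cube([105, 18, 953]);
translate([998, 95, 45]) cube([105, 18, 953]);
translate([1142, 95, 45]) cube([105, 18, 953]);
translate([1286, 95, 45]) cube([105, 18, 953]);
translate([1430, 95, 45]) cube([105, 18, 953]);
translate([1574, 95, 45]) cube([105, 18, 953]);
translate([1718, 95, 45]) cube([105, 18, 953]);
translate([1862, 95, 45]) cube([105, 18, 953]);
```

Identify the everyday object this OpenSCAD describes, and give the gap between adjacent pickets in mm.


A fence section. The picket gap is 39 mm.

Two posts, two rails, 13 pickets — a fence section. Span 1924 mm holds 13 pickets of 105 mm with 14 equal gaps: ⌊(1924 − 13·105) / 14⌋ = 39 mm.
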